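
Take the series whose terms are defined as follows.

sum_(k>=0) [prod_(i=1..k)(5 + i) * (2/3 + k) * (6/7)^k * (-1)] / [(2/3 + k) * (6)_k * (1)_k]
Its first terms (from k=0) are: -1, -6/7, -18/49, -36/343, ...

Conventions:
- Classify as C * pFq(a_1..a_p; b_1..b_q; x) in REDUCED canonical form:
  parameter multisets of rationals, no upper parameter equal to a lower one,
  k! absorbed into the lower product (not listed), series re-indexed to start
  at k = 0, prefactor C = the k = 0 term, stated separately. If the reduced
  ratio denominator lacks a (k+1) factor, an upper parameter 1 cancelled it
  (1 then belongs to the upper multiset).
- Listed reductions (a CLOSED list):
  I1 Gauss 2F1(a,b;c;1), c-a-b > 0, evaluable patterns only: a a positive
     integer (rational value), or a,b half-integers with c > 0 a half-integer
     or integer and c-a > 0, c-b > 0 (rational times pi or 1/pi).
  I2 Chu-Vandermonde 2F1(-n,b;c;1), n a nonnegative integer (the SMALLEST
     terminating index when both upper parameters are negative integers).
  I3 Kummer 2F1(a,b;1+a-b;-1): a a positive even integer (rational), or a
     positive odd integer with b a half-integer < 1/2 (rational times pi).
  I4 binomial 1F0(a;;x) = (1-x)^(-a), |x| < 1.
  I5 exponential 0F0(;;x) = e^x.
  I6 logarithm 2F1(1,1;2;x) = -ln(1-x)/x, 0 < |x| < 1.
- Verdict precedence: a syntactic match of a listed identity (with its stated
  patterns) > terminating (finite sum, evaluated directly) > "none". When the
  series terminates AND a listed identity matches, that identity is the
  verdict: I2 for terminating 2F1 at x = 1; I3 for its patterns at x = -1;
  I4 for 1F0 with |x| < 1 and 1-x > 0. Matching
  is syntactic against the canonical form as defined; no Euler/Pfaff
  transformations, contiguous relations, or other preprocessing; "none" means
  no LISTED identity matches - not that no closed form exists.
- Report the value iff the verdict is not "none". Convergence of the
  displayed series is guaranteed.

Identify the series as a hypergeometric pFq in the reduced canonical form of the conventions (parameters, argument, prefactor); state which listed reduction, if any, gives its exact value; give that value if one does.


At argument 6/7: a 0F0 with upper {-}, lower {-}, scaled by C = -1. Verdict: exponential (I5) matches (the 0F0 exponential series at x = 6/7). Sum: (-1) * e^(6/7).

Key step: t_0 = -1 here, and striking the common factor k + 2/3 reduces the term (C = -1, x = 6/7).
Consecutive-term ratio: r(k) = (6/7) * 1 / [(k+1)] - rational in k, leading ratio (6/7); with t_0 = -1, classification follows.


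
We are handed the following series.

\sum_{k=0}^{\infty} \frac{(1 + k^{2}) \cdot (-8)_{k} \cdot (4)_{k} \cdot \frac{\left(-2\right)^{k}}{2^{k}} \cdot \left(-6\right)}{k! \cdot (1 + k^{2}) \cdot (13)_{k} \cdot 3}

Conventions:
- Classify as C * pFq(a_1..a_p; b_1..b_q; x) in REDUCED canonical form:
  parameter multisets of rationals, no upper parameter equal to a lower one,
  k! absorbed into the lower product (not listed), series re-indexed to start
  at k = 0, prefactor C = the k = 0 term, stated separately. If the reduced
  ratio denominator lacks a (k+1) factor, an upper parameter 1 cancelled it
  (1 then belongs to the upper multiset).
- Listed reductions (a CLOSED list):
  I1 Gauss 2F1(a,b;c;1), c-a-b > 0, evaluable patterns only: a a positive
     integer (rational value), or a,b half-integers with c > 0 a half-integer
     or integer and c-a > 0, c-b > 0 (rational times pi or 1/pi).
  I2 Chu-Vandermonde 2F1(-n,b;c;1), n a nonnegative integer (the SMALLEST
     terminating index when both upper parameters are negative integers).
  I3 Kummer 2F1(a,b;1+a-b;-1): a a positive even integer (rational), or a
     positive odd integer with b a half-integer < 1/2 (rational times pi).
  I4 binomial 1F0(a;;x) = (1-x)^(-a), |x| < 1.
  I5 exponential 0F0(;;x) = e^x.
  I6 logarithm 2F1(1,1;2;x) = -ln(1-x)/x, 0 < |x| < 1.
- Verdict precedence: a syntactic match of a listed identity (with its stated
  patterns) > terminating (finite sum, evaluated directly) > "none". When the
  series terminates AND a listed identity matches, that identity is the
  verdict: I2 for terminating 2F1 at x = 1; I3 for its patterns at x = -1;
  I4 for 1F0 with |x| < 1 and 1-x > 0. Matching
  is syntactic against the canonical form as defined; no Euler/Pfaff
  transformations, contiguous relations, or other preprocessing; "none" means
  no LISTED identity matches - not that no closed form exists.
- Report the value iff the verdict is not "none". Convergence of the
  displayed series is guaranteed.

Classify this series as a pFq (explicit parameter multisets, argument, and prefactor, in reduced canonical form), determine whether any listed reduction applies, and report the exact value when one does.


Classification (C = -2): 2F1 with upper {-8, 4}, lower {13}, argument x = -1. Verdict (x = -1): Kummer (I3) applies (x = -1; c = 13 equals 1+a-b for upper {-8, 4}: listed pattern). Its exact value is -22.

Structural cue: from the first term -2: k^2 + 1 divides numerator and denominator alike; C = -2 after cancelling.
Term ratio: r(k) = -1 * (k-8) (k+4) / [(k+13) (k+1)] - rational; roots negated = parameters, x = -1, C = -2.


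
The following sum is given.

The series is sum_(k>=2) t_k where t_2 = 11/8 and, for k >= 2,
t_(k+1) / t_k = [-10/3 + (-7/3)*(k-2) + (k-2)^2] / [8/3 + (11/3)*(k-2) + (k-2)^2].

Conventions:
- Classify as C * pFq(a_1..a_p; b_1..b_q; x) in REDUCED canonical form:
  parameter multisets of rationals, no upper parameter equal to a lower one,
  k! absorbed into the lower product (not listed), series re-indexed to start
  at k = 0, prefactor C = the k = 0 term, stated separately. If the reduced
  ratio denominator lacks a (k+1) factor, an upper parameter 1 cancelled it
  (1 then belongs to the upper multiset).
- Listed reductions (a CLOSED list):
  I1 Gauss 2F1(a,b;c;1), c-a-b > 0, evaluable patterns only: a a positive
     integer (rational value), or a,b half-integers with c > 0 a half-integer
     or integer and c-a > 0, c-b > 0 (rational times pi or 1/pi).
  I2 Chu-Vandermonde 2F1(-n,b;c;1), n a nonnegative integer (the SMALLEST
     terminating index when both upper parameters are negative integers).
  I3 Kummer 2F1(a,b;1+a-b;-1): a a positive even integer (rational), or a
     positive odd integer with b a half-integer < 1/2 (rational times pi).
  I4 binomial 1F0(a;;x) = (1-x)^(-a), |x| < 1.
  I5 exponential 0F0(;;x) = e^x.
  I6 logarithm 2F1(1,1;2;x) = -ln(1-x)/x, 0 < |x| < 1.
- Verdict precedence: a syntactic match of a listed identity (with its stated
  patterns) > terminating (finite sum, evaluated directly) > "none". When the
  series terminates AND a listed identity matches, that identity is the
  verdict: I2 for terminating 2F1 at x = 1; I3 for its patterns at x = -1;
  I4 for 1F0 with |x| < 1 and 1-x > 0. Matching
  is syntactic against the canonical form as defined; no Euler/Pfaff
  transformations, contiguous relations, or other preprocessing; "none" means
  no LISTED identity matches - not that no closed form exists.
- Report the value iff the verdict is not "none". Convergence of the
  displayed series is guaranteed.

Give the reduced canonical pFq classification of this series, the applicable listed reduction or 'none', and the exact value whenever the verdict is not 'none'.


Canonical form: C = 11/8 times 2F1 with upper {-10/3, 1}, lower {8/3}, x = 1. Verdict: Gauss's theorem (I1) applies (x = 1: the Gamma ratio telescopes since c-a-b = 5 > 0 and a = 1 in Z>0). Its exact value is 11/24.

The tell: t_0 being 11/8, factor the ratio over Q (C = 11/8): negated roots = parameters.
Adjacent-term ratio: r(k) = 1 * (k-10/3) (k+1) / [(k+8/3) (k+1)] ; factor over Q: parameters, x = 1, and C = 11/8.


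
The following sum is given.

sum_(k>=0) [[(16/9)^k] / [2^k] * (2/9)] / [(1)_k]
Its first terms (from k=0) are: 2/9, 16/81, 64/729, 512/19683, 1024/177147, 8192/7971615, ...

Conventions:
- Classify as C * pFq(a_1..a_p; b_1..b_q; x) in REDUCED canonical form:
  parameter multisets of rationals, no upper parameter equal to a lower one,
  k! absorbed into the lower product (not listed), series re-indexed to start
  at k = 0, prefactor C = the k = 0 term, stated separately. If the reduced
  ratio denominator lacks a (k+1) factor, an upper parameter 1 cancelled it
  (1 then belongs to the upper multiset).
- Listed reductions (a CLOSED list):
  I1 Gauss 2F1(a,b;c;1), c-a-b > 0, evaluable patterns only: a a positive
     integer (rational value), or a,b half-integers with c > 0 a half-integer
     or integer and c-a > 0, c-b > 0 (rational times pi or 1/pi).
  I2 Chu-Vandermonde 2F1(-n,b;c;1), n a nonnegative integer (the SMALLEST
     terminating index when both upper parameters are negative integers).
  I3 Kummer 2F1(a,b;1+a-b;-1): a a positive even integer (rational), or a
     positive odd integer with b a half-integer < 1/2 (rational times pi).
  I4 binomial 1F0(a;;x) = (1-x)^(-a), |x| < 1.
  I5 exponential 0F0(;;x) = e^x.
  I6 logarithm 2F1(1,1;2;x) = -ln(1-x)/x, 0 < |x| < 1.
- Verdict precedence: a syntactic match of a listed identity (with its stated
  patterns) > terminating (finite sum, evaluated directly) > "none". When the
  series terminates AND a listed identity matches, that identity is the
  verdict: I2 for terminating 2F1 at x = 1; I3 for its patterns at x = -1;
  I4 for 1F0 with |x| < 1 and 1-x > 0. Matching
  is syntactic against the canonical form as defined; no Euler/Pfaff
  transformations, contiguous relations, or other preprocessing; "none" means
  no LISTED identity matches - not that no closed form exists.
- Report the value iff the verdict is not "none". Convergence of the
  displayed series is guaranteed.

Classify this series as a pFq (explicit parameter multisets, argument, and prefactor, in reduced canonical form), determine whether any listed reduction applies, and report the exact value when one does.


This is 2/9 * 0F0(-; -; 8/9) in reduced canonical form. Verdict: this is exponential (I5) (the 0F0 exponential series at x = 8/9). Its exact value is (2/9) * e^(8/9).

Key observation: with t_0 = 2/9, the two k-th powers (C = 2/9, x = 8/9) combine into one argument.
Adjacent-term ratio: r(k) = (8/9) * 1 / [(k+1)] - rational in k. x = (8/9); t_0 = 2/9; negate the roots.


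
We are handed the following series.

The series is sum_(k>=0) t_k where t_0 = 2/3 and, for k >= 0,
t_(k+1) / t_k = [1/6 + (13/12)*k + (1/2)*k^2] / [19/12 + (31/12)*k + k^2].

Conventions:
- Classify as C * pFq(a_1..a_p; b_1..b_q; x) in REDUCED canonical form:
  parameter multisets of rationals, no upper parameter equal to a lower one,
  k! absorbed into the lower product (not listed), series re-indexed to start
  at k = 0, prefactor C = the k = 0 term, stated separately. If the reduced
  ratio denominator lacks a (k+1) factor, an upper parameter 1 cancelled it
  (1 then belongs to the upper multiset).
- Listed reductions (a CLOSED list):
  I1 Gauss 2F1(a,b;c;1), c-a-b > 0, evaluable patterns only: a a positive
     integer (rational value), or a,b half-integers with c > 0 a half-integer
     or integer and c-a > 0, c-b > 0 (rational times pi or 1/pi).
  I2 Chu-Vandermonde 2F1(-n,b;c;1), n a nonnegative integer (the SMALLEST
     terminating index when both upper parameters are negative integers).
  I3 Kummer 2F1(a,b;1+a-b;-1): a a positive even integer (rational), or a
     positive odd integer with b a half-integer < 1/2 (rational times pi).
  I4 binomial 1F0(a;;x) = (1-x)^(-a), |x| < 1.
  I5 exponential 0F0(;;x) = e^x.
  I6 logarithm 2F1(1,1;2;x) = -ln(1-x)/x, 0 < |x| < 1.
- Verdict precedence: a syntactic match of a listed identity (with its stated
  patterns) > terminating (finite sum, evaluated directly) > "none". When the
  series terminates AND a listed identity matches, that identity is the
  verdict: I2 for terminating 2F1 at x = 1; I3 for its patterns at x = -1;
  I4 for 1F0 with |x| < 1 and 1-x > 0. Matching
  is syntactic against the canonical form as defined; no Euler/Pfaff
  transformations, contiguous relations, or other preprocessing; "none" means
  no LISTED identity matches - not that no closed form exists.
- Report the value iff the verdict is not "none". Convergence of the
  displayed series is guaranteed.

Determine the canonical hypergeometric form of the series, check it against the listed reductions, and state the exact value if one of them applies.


Prefactor 2/3, argument 1/2: 2F1 with upper {1/6, 2} over lower {19/12}. Verdict: none - this 2F1 at x = 1/2 matches no listed pattern, and upper {1/6, 2} holds no stopper.

Key step: t_0 = 2/3 here, and factor the ratio over Q (C = 2/3, x = 1/2): negated roots = parameters.
Step ratio: r(k) = (1/2) * (k+1/6) (k+2) / [(k+19/12) (k+1)] - poly over poly, x = (1/2) from leading terms; C = 2/3 at k = 0.


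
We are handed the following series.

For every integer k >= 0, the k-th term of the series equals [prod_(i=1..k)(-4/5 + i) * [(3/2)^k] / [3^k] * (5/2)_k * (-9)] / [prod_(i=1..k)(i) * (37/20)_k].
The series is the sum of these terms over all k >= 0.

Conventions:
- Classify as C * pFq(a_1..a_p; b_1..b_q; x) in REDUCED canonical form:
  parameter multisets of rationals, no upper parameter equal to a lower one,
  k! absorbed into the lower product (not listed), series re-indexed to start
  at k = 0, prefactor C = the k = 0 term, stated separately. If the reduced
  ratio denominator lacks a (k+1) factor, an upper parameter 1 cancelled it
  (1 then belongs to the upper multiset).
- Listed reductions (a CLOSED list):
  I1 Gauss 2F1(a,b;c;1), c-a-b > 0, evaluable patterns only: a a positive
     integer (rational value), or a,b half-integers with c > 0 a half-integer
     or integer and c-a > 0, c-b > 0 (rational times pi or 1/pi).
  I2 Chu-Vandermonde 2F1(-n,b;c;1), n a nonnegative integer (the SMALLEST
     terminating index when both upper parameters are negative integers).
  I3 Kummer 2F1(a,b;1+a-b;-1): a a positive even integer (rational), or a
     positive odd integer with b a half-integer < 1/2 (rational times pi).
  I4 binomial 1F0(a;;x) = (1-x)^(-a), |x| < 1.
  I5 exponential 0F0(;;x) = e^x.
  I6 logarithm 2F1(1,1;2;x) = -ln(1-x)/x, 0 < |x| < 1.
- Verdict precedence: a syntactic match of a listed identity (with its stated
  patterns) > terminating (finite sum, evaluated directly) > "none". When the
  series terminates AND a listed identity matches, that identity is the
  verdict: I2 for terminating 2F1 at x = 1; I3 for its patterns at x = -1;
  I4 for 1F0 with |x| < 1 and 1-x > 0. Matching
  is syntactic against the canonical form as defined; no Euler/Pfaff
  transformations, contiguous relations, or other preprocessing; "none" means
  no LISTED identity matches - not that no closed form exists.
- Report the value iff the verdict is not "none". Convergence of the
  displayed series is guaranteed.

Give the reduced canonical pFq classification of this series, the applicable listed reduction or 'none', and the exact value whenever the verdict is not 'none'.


Reduced: x = 1/2, 2F1, upper = {1/5, 5/2}, lower = {37/20}, C = -9. Verdict: none - this 2F1 at x = 1/2 matches no listed pattern, and upper {1/5, 5/2} holds no stopper.

First insight: with t_0 = -9, the two k-th powers (C = -9) combine into one argument.
Adjacent-term ratio: r(k) = (1/2) * (k+1/5) (k+5/2) / [(k+37/20) (k+1)] ; factor over Q: parameters, x = (1/2), and C = -9.


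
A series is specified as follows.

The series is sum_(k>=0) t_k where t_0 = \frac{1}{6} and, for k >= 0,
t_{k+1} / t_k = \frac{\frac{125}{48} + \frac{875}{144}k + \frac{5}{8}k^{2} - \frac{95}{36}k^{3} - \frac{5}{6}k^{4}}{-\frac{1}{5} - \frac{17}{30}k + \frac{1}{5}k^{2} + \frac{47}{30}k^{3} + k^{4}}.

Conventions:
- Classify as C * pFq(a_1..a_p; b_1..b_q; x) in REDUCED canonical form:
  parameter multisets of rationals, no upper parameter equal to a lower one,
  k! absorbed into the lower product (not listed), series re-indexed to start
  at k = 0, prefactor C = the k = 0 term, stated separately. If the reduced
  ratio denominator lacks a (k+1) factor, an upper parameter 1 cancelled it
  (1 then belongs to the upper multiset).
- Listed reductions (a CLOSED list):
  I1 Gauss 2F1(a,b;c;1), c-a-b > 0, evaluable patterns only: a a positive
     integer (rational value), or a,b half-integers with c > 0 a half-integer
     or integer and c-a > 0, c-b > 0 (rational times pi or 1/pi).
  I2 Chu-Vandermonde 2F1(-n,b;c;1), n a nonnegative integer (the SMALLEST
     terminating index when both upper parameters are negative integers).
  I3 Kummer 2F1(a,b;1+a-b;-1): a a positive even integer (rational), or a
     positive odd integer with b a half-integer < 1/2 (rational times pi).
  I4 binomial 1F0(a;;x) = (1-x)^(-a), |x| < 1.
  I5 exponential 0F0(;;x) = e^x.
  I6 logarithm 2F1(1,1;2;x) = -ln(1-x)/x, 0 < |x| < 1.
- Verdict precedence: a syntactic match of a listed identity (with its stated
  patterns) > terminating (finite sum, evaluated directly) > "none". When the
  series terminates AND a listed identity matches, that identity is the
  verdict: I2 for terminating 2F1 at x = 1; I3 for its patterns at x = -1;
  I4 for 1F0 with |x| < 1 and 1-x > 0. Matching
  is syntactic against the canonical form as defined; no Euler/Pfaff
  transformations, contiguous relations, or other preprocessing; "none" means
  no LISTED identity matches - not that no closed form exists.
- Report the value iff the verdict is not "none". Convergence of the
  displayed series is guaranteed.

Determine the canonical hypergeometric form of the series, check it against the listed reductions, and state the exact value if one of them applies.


x = -\frac{5}{6} here; the reduced form reads 3F2, upper {-\frac{3}{2}, \frac{5}{3}, \frac{5}{2}}, lower {-\frac{3}{5}, \frac{2}{3}}, C = \frac{1}{6}. Verdict: none - at argument -\frac{5}{6} the multisets {-\frac{3}{2}, \frac{5}{3}, \frac{5}{2}} ; {-\frac{3}{5}, \frac{2}{3}} match no listed identity.

Key observation: from the first term \frac{1}{6}: cancel k + 1/2 from the displayed ratio first; then C = 1/6.
Term ratio: r(k) = -\frac{5}{6} * (k-\frac{3}{2}) (k+\frac{5}{3}) (k+\frac{5}{2}) / [(k-\frac{3}{5}) (k+\frac{2}{3}) (k+1)] - rational in k. x = -\frac{5}{6}; t_0 = \frac{1}{6}; negate the roots.


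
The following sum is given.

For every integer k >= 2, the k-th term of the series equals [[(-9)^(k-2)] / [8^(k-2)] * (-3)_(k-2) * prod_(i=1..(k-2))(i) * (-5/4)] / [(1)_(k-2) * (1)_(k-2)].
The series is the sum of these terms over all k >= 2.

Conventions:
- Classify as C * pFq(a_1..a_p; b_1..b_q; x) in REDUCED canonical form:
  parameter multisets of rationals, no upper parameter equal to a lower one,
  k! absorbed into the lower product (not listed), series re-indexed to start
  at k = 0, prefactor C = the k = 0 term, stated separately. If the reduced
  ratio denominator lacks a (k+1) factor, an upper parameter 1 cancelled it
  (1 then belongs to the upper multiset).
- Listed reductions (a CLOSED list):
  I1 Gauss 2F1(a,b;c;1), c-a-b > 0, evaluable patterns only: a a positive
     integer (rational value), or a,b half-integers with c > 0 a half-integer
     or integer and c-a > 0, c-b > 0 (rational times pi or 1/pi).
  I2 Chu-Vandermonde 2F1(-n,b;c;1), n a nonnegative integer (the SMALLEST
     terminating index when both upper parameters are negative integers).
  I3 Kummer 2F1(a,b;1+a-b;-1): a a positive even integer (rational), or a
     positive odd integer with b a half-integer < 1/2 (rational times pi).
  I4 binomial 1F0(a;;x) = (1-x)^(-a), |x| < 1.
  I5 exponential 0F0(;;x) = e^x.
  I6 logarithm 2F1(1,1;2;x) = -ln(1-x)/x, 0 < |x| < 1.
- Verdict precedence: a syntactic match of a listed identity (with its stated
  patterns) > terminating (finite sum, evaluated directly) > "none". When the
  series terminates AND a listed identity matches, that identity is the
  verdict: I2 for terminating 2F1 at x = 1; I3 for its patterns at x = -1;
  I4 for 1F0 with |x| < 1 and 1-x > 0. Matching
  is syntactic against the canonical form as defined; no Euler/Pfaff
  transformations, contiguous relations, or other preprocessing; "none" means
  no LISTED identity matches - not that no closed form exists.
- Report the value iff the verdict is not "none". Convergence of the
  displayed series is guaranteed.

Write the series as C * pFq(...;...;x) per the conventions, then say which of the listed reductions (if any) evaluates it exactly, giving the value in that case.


Classification (C = -5/4): 1F0 with upper {-3}, lower {-}, argument x = -9/8. Verdict: terminating at k = 3: the factor (-3)_k kills every later term; summing the 4 survivors is exact. Exact value: -24565/2048.

First insight: t_0 being -5/4, the running product (C = -5/4) telescopes to a rising factorial.
Step ratio: r(k) = (-9/8) * (k-3) / [(k+1)] ; factor over Q: parameters, x = (-9/8), and C = -5/4.


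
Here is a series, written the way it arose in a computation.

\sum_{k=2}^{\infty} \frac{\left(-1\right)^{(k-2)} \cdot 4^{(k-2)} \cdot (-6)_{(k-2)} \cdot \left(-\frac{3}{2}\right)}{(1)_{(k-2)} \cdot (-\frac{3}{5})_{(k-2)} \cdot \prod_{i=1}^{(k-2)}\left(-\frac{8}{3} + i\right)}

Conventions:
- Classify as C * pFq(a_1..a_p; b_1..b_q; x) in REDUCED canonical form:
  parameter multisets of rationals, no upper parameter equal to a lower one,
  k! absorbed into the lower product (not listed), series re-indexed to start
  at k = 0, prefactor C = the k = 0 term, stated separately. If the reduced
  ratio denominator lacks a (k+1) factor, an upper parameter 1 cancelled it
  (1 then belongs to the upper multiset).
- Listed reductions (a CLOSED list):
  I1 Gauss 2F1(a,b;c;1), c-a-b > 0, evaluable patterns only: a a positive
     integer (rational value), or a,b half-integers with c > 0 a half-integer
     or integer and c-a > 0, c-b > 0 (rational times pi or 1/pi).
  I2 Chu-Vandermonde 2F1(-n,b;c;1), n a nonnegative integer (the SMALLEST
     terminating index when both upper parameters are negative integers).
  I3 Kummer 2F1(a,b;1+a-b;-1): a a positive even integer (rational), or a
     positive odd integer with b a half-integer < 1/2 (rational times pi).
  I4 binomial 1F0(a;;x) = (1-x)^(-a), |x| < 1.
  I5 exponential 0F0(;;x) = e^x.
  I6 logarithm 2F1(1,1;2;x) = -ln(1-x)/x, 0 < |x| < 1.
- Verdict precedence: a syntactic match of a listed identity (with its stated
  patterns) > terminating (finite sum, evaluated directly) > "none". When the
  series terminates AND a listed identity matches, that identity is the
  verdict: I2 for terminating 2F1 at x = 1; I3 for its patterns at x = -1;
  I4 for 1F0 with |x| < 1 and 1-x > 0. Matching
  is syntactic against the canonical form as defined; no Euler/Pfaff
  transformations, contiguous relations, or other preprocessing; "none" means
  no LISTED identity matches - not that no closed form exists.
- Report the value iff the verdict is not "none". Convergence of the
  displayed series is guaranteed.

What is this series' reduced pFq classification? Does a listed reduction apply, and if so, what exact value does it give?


This is -\frac{3}{2} * 1F2(-6; -\frac{5}{3}, -\frac{3}{5}; -4) in reduced canonical form. Verdict: terminating. (-6)_k vanishes past k = 6, leaving a 7-term sum, computed directly. Hence: \frac{627759375}{18326}.

Structural cue: with t_0 = -\frac{3}{2}, (1)_k (C = -3/2, x = -4) is k! itself.
Consecutive-term ratio: r(k) = -4 * (k-6) / [(k-\frac{5}{3}) (k-\frac{3}{5}) (k+1)] - rational in k, leading ratio -4; with t_0 = -\frac{3}{2}, classification follows.


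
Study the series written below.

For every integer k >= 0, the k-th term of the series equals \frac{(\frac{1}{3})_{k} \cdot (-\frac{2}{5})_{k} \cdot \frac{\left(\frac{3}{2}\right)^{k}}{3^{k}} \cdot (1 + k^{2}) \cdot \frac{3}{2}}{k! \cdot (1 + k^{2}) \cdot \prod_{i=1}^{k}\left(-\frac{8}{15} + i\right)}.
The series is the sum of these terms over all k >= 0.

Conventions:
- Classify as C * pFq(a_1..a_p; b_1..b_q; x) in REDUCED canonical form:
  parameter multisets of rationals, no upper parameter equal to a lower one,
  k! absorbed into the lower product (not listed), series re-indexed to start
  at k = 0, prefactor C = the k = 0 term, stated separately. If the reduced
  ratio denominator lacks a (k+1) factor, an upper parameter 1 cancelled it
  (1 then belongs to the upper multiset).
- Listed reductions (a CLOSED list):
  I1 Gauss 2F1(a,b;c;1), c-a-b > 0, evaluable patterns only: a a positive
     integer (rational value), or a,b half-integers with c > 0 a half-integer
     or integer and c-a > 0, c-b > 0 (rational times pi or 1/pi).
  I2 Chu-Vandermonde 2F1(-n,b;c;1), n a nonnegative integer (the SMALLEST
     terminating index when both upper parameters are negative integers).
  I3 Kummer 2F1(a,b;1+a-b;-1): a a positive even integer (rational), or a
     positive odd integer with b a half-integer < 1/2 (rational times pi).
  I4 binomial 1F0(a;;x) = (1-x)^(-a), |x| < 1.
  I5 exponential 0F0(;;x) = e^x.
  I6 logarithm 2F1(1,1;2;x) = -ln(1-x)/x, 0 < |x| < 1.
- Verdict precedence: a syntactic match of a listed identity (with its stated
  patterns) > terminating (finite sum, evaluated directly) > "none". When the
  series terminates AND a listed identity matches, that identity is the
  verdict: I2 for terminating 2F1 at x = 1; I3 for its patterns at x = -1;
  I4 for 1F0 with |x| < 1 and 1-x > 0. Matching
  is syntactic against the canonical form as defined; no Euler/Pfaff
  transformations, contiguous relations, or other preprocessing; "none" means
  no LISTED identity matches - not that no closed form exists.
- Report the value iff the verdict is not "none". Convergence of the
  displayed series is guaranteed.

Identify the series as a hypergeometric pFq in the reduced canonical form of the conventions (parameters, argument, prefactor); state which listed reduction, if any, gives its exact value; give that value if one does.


Canonical form: C = \frac{3}{2} times 2F1 with upper {-\frac{2}{5}, \frac{1}{3}}, lower {\frac{7}{15}}, x = \frac{1}{2}. Verdict: none - this 2F1 at x = \frac{1}{2} matches no listed pattern, and upper {-\frac{2}{5}, \frac{1}{3}} holds no stopper.

The tell: t_0 = \frac{3}{2} here, and k^2 + 1 divides numerator and denominator alike; C = 3/2, x = 1/2 after cancelling.
Adjacent-term ratio: r(k) = \frac{1}{2} * (k-\frac{2}{5}) (k+\frac{1}{3}) / [(k+\frac{7}{15}) (k+1)] - poly over poly, x = \frac{1}{2} from leading terms; C = \frac{3}{2} at k = 0.


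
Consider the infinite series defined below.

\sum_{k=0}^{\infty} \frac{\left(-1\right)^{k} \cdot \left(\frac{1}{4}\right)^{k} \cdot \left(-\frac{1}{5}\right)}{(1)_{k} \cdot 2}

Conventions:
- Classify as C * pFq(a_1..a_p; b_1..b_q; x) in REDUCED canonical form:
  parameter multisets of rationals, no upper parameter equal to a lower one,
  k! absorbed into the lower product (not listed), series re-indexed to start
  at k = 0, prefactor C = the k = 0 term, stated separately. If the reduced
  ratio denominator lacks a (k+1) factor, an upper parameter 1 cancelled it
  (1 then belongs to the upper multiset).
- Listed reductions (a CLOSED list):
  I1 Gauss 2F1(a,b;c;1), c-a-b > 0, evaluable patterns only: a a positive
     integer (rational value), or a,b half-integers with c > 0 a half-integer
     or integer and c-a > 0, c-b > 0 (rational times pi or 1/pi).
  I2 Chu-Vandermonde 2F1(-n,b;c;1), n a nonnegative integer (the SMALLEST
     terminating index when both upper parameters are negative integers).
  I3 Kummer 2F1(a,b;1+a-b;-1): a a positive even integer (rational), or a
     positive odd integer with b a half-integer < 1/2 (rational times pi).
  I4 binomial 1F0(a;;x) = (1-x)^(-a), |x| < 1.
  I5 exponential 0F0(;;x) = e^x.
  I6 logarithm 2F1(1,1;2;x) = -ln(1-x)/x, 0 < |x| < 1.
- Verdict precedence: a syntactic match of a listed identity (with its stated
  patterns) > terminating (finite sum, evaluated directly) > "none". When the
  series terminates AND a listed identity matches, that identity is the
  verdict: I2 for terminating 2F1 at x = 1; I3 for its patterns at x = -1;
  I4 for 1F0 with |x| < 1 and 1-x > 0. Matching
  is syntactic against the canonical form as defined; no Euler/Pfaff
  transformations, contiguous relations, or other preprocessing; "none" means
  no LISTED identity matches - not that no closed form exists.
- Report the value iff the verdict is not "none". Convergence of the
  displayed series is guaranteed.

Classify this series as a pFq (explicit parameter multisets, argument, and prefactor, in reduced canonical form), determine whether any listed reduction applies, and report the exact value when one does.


At argument -\frac{1}{4}: a 0F0 with upper {-}, lower {-}, scaled by C = -\frac{1}{10}. Verdict: the exponential series (I5) applies (the 0F0 exponential series at x = -\frac{1}{4}). Value: \left(-\frac{1}{10}\right) \cdot e^{-\frac{1}{4}}.

Key observation: with t_0 = -\frac{1}{10}, the constant factors (C = -1/10) combine into one prefactor.
Consecutive-term ratio: r(k) = -\frac{1}{4} * 1 / [(k+1)] - poly over poly, x = -\frac{1}{4} from leading terms; C = -\frac{1}{10} at k = 0.


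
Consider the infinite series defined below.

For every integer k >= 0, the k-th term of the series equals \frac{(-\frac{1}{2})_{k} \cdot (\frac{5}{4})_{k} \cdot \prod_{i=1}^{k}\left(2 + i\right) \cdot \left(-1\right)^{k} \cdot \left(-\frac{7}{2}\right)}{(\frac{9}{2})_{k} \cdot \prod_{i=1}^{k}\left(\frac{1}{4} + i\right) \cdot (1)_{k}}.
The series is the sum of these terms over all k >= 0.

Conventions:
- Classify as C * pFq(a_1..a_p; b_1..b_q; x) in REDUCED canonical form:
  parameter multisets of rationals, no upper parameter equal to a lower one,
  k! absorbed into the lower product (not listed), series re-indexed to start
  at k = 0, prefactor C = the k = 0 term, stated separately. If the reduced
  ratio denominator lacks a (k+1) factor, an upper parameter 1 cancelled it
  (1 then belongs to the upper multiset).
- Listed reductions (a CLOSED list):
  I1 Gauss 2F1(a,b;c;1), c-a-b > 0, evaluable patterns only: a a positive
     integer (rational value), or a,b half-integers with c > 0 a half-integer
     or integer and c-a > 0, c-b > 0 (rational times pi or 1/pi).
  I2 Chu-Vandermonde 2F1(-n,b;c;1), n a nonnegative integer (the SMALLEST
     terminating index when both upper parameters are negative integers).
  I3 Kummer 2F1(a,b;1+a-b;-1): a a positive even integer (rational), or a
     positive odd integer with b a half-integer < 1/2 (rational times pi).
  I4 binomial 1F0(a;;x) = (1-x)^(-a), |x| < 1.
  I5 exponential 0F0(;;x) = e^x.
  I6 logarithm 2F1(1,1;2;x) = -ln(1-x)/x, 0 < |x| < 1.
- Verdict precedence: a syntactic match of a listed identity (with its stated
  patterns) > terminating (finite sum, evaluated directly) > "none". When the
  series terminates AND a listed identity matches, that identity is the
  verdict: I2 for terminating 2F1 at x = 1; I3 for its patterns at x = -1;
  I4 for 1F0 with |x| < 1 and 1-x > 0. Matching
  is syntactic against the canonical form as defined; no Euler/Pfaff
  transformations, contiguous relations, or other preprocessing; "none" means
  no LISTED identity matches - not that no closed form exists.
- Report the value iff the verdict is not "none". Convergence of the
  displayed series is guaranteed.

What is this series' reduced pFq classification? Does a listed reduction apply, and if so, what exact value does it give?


x = -1 here; the reduced form reads 2F1, upper {-\frac{1}{2}, 3}, lower {\frac{9}{2}}, C = -\frac{7}{2}. Verdict: this is the Kummer evaluation I3 (x = -1; c = \frac{9}{2} equals 1+a-b for upper {-\frac{1}{2}, 3}: listed pattern). Hence: \left(-\frac{735}{512}\right) \cdot \pi.

Key observation: with t_0 = -\frac{7}{2}, the running product (C = -7/2, x = -1) telescopes to a rising factorial.
Consecutive-term ratio: r(k) = -1 * (k-\frac{1}{2}) (k+3) / [(k+\frac{9}{2}) (k+1)] - rational in k. x = -1; t_0 = -\frac{7}{2}; negate the roots.


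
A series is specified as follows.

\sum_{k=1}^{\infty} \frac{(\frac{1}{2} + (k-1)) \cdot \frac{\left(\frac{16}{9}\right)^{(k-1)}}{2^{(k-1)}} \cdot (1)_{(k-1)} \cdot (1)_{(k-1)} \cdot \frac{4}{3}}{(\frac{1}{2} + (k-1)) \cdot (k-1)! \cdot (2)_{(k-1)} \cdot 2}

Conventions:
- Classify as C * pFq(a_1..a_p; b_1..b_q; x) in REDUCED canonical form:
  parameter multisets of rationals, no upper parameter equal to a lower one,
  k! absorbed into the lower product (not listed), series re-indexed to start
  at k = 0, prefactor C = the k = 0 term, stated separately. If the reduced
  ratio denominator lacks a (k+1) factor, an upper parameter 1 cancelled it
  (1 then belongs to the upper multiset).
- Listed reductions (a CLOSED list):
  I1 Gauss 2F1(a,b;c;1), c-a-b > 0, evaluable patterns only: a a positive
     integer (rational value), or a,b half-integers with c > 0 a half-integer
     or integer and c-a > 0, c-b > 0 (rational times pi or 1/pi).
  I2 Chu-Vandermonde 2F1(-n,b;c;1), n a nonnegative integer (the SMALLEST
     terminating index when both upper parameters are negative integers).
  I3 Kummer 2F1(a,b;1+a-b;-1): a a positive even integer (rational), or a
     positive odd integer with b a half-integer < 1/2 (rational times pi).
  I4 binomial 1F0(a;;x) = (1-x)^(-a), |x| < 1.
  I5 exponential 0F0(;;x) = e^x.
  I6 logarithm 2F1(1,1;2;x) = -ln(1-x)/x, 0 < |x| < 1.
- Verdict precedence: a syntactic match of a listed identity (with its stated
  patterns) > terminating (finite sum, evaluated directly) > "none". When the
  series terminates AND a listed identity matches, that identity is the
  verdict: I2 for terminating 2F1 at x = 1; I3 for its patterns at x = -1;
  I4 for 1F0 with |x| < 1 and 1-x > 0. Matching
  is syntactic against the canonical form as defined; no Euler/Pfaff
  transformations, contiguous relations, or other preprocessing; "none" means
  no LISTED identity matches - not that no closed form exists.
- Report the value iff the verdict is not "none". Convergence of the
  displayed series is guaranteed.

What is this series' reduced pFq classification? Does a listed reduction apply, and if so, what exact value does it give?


At argument \frac{8}{9}: a 2F1 with upper {1, 1}, lower {2}, scaled by C = \frac{2}{3}. Verdict at x = \frac{8}{9}: logarithm (I6) matches (the logarithm: parameters (1,1;2), x = \frac{8}{9}). Hence: \left(-\frac{3}{4}\right) \cdot \ln\left(\frac{1}{9}\right).

Key observation: from the first term \frac{2}{3}: the two k-th powers (C = 2/3, x = 8/9) combine into one argument.
Step ratio: r(k) = \frac{8}{9} * (k+1) (k+1) / [(k+2) (k+1)] - rational in k, leading ratio \frac{8}{9}; with t_0 = \frac{2}{3}, classification follows.


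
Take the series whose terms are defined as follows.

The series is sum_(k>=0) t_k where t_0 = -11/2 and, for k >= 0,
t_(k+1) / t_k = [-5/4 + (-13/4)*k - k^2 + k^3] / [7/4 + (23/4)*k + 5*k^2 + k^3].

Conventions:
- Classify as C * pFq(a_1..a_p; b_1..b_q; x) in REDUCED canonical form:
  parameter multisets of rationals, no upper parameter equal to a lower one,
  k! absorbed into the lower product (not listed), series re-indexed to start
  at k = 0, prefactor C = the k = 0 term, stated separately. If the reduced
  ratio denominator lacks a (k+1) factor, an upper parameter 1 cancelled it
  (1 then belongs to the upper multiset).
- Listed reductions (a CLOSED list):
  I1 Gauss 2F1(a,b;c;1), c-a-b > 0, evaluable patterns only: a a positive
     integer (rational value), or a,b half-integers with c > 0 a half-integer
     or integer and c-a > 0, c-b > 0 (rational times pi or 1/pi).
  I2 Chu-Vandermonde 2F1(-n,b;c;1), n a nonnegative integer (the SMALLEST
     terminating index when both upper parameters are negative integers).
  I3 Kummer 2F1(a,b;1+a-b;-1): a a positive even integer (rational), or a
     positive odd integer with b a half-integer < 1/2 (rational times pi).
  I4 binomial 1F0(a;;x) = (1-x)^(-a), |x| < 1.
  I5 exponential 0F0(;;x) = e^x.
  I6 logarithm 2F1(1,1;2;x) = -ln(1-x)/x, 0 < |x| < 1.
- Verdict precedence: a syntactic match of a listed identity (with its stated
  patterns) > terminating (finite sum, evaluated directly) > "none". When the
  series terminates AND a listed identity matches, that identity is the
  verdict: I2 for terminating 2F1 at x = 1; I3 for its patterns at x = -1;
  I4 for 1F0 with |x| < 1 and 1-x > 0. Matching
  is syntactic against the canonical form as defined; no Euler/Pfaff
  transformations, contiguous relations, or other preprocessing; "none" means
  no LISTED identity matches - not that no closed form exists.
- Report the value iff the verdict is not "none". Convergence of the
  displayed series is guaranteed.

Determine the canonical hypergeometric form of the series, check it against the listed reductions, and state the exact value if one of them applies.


Structural cue: t_0 = -11/2 here, and the expanded ratio factors over Q; C = -11/2, roots give parameters.
Adjacent-term ratio: r(k) = 1 * (k-5/2) (k+1) / [(k+7/2) (k+1)] - poly over poly, x = 1 from leading terms; C = -11/2 at k = 0.

The series (x = 1) is 2F1: upper {-5/2, 1}, lower {7/2}, prefactor -11/2. Verdict: this is Gauss (I1, integer-parameter pattern) (x = 1: the Gamma ratio telescopes since c-a-b = 5 > 0 and a = 1 in Z>0). Hence: -11/4.


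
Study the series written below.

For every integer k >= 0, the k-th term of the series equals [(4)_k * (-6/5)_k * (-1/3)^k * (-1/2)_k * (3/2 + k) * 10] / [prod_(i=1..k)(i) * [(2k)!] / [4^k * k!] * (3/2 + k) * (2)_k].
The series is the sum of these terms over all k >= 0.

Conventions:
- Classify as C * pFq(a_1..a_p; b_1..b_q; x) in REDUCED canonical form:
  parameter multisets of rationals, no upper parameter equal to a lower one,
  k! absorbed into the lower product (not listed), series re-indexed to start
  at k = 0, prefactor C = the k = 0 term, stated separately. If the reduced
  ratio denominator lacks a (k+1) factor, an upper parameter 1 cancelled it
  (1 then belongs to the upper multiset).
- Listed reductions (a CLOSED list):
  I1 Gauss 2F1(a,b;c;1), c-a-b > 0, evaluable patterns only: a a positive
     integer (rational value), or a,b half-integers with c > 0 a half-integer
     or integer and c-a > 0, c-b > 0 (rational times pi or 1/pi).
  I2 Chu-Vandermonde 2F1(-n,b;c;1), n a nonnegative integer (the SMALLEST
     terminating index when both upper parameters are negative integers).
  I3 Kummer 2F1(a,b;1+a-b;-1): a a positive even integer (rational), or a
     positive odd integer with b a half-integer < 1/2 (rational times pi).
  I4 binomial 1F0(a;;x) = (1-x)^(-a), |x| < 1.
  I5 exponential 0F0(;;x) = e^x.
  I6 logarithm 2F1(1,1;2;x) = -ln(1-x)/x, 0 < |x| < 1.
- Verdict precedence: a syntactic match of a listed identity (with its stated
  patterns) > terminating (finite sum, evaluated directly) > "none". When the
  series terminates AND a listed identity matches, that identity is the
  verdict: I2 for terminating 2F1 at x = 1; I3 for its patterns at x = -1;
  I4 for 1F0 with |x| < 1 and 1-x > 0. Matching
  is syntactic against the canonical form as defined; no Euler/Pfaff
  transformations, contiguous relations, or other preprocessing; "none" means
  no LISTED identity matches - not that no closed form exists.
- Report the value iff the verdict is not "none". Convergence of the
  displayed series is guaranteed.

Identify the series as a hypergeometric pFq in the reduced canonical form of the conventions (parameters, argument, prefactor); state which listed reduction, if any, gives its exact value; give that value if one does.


x = -1/3 here; the reduced form reads 3F2, upper {-6/5, -1/2, 4}, lower {1/2, 2}, C = 10. Verdict: none. A 3F2 with upper {-6/5, -1/2, 4} fits none of I1-I6 at x = -1/3; the sum runs forever.

Key step: with t_0 = 10, striking the common factor k + 3/2 reduces the term (C = 10).
Ratio: r(k) = (-1/3) * (k-6/5) (k-1/2) (k+4) / [(k+1/2) (k+2) (k+1)] - poly over poly, x = (-1/3) from leading terms; C = 10 at k = 0.


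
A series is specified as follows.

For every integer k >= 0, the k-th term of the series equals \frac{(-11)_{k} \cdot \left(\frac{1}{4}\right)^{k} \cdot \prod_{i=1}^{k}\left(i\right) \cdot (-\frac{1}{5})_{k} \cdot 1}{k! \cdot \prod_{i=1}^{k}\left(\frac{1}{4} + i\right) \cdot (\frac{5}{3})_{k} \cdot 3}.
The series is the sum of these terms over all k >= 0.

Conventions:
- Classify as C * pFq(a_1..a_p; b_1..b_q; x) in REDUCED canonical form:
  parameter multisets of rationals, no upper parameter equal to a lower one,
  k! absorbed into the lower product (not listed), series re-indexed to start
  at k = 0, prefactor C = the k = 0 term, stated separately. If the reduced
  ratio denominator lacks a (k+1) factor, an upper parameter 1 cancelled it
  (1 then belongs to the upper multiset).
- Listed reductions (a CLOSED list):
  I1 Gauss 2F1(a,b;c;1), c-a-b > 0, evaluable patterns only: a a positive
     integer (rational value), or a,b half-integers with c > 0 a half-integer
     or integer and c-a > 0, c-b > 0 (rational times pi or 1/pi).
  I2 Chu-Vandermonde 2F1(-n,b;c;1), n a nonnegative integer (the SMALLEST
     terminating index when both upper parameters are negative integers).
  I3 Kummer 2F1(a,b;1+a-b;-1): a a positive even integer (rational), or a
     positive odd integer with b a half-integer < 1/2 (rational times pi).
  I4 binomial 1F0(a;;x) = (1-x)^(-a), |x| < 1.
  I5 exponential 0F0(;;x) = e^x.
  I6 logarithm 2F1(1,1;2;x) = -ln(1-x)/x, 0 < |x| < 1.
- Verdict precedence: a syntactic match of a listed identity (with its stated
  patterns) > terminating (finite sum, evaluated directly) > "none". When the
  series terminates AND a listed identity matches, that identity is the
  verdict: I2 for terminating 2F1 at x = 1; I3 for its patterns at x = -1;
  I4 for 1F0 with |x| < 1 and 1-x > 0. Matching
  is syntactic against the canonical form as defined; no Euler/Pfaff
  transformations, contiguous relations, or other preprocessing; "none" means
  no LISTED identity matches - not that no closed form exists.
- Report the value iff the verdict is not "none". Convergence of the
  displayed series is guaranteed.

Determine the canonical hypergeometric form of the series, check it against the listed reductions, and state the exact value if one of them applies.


Classification (C = \frac{1}{3}): 3F2 with upper {-11, -\frac{1}{5}, 1}, lower {\frac{5}{4}, \frac{5}{3}}, argument x = \frac{1}{4}. Verdict: terminating. (-11)_k vanishes past k = 11, leaving a 12-term sum, computed directly. Its exact value is \frac{33153515617545018713426}{82948534330596923828125}.

First insight: x = \frac{1}{4} and the lower running product (C = 1/3) is a rising factorial.
Term ratio: r(k) = \frac{1}{4} * (k-11) (k-\frac{1}{5}) (k+1) / [(k+\frac{5}{4}) (k+\frac{5}{3}) (k+1)] - rational in k, leading ratio \frac{1}{4}; with t_0 = \frac{1}{3}, classification follows.
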